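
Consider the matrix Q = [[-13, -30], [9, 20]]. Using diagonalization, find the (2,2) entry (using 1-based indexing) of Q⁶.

93430

Characteristic polynomial: λ^2 - 7λ + 10 = (λ - 5)(λ - 2), so the eigenvalues are 2, 5.
λ=5: eigenvector (-5, 3).
λ=2: eigenvector (-2, 1).
P = [[-5, -2], [3, 1]], D = diag(5, 2), P⁻¹ = [[1, 2], [-3, -5]].
Q⁶ = P·diag(15625, 64)·P⁻¹ = [[-77741, -155610], [46683, 93430]].
The requested entry is 93430.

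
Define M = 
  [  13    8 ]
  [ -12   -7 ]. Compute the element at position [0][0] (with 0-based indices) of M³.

373

Characteristic polynomial: μ^2 - 6μ + 5 = (μ - 5)(μ - 1), so the eigenvalues are 1, 5.
μ=1: eigenvector (-2, 3).
μ=5: eigenvector (-1, 1).
P = [[-2, -1], [3, 1]], D = diag(1, 5), P⁻¹ = [[1, 1], [-3, -2]].
M³ = P·diag(1, 125)·P⁻¹ = [[373, 248], [-372, -247]].
The requested entry is 373.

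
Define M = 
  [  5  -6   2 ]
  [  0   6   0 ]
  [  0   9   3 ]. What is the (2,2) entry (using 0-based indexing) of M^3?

Characteristic polynomial: λ^3 - 14λ^2 + 63λ - 90 = (λ - 6)(λ - 5)(λ - 3), so the eigenvalues are 3, 5, 6.
λ=5: eigenvector (1, 0, 0).
λ=6: eigenvector (0, 1, 3).
λ=3: eigenvector (-1, 0, 1).
P = [[1, 0, -1], [0, 1, 0], [0, 3, 1]], D = diag(5, 6, 3), P⁻¹ = [[1, -3, 1], [0, 1, 0], [0, -3, 1]].
M³ = P·diag(125, 216, 27)·P⁻¹ = [[125, -294, 98], [0, 216, 0], [0, 567, 27]].
The requested entry is 27.

27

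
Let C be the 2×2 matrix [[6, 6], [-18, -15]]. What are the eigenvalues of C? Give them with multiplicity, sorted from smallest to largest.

-6, -3

Characteristic polynomial: p(s) = s^2 + 9s + 18 = (s + 3)(s + 6).
Roots (with multiplicity): -6, -3.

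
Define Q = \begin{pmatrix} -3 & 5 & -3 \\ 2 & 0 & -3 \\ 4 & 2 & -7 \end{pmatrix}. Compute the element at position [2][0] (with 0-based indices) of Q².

Characteristic polynomial: λ^3 + 10λ^2 + 29λ + 20 = (λ + 1)(λ + 4)(λ + 5), so the eigenvalues are -5, -4, -1.
λ=-4: eigenvector (1, 1, 2).
λ=-5: eigenvector (1, 2, 4).
λ=-1: eigenvector (-1, -1, -1).
P = [[1, 1, -1], [1, 2, -1], [2, 4, -1]], D = diag(-4, -5, -1), P⁻¹ = [[2, -3, 1], [-1, 1, 0], [0, -2, 1]].
Q² = P·diag(16, 25, 1)·P⁻¹ = [[7, -21, 15], [-18, 4, 15], [-36, 6, 31]].
The requested entry is -36.

-36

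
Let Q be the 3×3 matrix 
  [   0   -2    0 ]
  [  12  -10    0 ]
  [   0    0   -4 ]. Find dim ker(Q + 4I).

2

Q + 4I = [[4, -2, 0], [12, -6, 0], [0, 0, 0]].
This matrix has rank 1, so its null space has dimension 3 − 1 = 2.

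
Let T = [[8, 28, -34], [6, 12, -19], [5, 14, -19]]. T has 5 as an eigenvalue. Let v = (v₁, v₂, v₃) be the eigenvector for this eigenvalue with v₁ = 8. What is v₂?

T − 5I = [[3, 28, -34], [6, 7, -19], [5, 14, -24]].
Solving (T − 5I)v = 0 gives the eigenspace spanned by (8, 4, 4).
With v₁ = 8, v = (8, 4, 4), so v₂ = 4.

4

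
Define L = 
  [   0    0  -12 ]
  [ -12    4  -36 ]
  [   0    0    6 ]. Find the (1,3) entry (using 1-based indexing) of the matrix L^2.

-72

Characteristic polynomial: t^3 - 10t^2 + 24t = t(t - 6)(t - 4), so the eigenvalues are 0, 4, 6.
t=6: eigenvector (-2, -6, 1).
t=4: eigenvector (0, 1, 0).
t=0: eigenvector (1, 3, 0).
P = [[-2, 0, 1], [-6, 1, 3], [1, 0, 0]], D = diag(6, 4, 0), P⁻¹ = [[0, 0, 1], [-3, 1, 0], [1, 0, 2]].
L² = P·diag(36, 16, 0)·P⁻¹ = [[0, 0, -72], [-48, 16, -216], [0, 0, 36]].
The requested entry is -72.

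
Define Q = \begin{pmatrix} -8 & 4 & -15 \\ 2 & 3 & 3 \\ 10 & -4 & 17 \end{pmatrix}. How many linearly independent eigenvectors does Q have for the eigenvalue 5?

1

Q − 5I = [[-13, 4, -15], [2, -2, 3], [10, -4, 12]].
This matrix has rank 2, so its null space has dimension 3 − 2 = 1.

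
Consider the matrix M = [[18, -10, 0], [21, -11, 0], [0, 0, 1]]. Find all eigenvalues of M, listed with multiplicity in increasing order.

Characteristic polynomial: p(t) = t^3 - 8t^2 + 19t - 12 = (t - 4)(t - 3)(t - 1).
Roots (with multiplicity): 1, 3, 4.

1, 3, 4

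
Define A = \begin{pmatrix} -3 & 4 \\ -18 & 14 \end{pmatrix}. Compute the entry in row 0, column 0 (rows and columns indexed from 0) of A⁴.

Characteristic polynomial: s^2 - 11s + 30 = (s - 6)(s - 5), so the eigenvalues are 5, 6.
s=5: eigenvector (1, 2).
s=6: eigenvector (4, 9).
P = [[1, 4], [2, 9]], D = diag(5, 6), P⁻¹ = [[9, -4], [-2, 1]].
A⁴ = P·diag(625, 1296)·P⁻¹ = [[-4743, 2684], [-12078, 6664]].
The requested entry is -4743.

-4743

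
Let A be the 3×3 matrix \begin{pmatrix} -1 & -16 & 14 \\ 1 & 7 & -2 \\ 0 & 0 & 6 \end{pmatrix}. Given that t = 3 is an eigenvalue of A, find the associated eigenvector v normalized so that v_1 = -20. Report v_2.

5

A − 3I = [[-4, -16, 14], [1, 4, -2], [0, 0, 3]].
Solving (A − 3I)v = 0 gives the eigenspace spanned by (-20, 5, 0).
With v_1 = -20, v = (-20, 5, 0), so v_2 = 5.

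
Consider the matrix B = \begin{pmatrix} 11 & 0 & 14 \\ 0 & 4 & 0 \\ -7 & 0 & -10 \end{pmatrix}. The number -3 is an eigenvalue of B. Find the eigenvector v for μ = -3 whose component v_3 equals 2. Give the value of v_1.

-2

B + 3I = [[14, 0, 14], [0, 7, 0], [-7, 0, -7]].
Solving (B + 3I)v = 0 gives the eigenspace spanned by (-2, 0, 2).
With v_3 = 2, v = (-2, 0, 2), so v_1 = -2.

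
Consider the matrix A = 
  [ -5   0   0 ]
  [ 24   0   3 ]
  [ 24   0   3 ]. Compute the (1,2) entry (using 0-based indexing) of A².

Characteristic polynomial: t^3 + 2t^2 - 15t = t(t - 3)(t + 5), so the eigenvalues are -5, 0, 3.
t=-5: eigenvector (1, -3, -3).
t=0: eigenvector (0, 1, 0).
t=3: eigenvector (0, 1, 1).
P = [[1, 0, 0], [-3, 1, 1], [-3, 0, 1]], D = diag(-5, 0, 3), P⁻¹ = [[1, 0, 0], [0, 1, -1], [3, 0, 1]].
A² = P·diag(25, 0, 9)·P⁻¹ = [[25, 0, 0], [-48, 0, 9], [-48, 0, 9]].
The requested entry is 9.

9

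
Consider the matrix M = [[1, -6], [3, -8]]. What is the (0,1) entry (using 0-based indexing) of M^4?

1218

Characteristic polynomial: λ^2 + 7λ + 10 = (λ + 2)(λ + 5), so the eigenvalues are -5, -2.
λ=-5: eigenvector (1, 1).
λ=-2: eigenvector (-2, -1).
P = [[1, -2], [1, -1]], D = diag(-5, -2), P⁻¹ = [[-1, 2], [-1, 1]].
M⁴ = P·diag(625, 16)·P⁻¹ = [[-593, 1218], [-609, 1234]].
The requested entry is 1218.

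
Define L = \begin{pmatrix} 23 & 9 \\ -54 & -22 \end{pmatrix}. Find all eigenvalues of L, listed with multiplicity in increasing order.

-4, 5

Characteristic polynomial: p(μ) = μ^2 - μ - 20 = (μ - 5)(μ + 4).
Roots (with multiplicity): -4, 5.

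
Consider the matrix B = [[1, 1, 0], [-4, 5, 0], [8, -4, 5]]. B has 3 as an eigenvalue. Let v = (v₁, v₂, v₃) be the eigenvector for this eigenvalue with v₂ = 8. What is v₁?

B − 3I = [[-2, 1, 0], [-4, 2, 0], [8, -4, 2]].
Solving (B − 3I)v = 0 gives the eigenspace spanned by (4, 8, 0).
With v₂ = 8, v = (4, 8, 0), so v₁ = 4.

4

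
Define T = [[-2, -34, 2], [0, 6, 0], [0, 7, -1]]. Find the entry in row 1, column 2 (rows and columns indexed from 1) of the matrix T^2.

Characteristic polynomial: s^3 - 3s^2 - 16s - 12 = (s - 6)(s + 1)(s + 2), so the eigenvalues are -2, -1, 6.
s=-2: eigenvector (1, 0, 0).
s=6: eigenvector (-4, 1, 1).
s=-1: eigenvector (2, 0, 1).
P = [[1, -4, 2], [0, 1, 0], [0, 1, 1]], D = diag(-2, 6, -1), P⁻¹ = [[1, 6, -2], [0, 1, 0], [0, -1, 1]].
T² = P·diag(4, 36, 1)·P⁻¹ = [[4, -122, -6], [0, 36, 0], [0, 35, 1]].
The requested entry is -122.

-122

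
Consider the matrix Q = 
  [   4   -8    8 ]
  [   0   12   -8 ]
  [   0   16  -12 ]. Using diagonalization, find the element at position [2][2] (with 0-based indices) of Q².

Characteristic polynomial: r^3 - 4r^2 - 16r + 64 = (r - 4)^2(r + 4), so the eigenvalues are -4, 4, 4.
r=4: eigenvector (1, 0, 0).
r=-4: eigenvector (-1, 1, 2).
r=4: eigenvector (1, -1, -1).
P = [[1, -1, 1], [0, 1, -1], [0, 2, -1]], D = diag(4, -4, 4), P⁻¹ = [[1, 1, 0], [0, -1, 1], [0, -2, 1]].
Q² = P·diag(16, 16, 16)·P⁻¹ = [[16, 0, 0], [0, 16, 0], [0, 0, 16]].
The requested entry is 16.

16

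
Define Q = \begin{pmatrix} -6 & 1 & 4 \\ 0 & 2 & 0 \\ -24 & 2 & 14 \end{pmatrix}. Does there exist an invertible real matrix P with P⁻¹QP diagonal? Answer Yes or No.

No

Characteristic polynomial: p(λ) = λ^3 - 10λ^2 + 28λ - 24 = (λ - 6)(λ - 2)^2.
λ = 2 has algebraic multiplicity 2; rank(Q − 2I) = 2, so geometric multiplicity = 1.
Geometric multiplicity < algebraic multiplicity, so Q is not diagonalizable.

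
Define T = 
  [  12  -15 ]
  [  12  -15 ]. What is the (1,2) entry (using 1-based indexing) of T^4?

Characteristic polynomial: s^2 + 3s = s(s + 3), so the eigenvalues are -3, 0.
s=0: eigenvector (5, 4).
s=-3: eigenvector (1, 1).
P = [[5, 1], [4, 1]], D = diag(0, -3), P⁻¹ = [[1, -1], [-4, 5]].
T⁴ = P·diag(0, 81)·P⁻¹ = [[-324, 405], [-324, 405]].
The requested entry is 405.

405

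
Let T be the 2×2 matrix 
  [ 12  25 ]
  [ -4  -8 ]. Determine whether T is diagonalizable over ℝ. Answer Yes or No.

Characteristic polynomial: p(s) = s^2 - 4s + 4 = (s - 2)^2.
s = 2 has algebraic multiplicity 2; rank(T − 2I) = 1, so geometric multiplicity = 1.
Geometric multiplicity < algebraic multiplicity, so T is not diagonalizable.

No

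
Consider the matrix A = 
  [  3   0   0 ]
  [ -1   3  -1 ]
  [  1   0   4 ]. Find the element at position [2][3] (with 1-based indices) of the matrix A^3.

-37

Characteristic polynomial: λ^3 - 10λ^2 + 33λ - 36 = (λ - 4)(λ - 3)^2, so the eigenvalues are 3, 3, 4.
λ=3: eigenvector (1, 1, -1).
λ=3: eigenvector (0, 1, 0).
λ=4: eigenvector (0, -1, 1).
P = [[1, 0, 0], [1, 1, -1], [-1, 0, 1]], D = diag(3, 3, 4), P⁻¹ = [[1, 0, 0], [0, 1, 1], [1, 0, 1]].
A³ = P·diag(27, 27, 64)·P⁻¹ = [[27, 0, 0], [-37, 27, -37], [37, 0, 64]].
The requested entry is -37.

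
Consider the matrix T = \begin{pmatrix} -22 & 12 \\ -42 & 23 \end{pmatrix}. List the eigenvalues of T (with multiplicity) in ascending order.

Characteristic polynomial: p(λ) = λ^2 - λ - 2 = (λ - 2)(λ + 1).
Roots (with multiplicity): -1, 2.

-1, 2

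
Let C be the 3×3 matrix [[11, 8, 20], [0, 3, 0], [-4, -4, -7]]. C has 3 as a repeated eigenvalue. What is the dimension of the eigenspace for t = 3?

C − 3I = [[8, 8, 20], [0, 0, 0], [-4, -4, -10]].
This matrix has rank 1, so its null space has dimension 3 − 1 = 2.

2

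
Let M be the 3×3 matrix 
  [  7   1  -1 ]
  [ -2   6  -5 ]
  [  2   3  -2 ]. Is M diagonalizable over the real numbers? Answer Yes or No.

Characteristic polynomial: p(μ) = μ^3 - 11μ^2 + 35μ - 25 = (μ - 5)^2(μ - 1).
μ = 5 has algebraic multiplicity 2; rank(M − 5I) = 2, so geometric multiplicity = 1.
Geometric multiplicity < algebraic multiplicity, so M is not diagonalizable.

No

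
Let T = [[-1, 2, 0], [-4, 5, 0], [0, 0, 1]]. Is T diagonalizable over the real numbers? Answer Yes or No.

Characteristic polynomial: p(μ) = μ^3 - 5μ^2 + 7μ - 3 = (μ - 3)(μ - 1)^2.
μ = 1 has algebraic multiplicity 2; rank(T − 1I) = 1, so geometric multiplicity = 2.
Every eigenvalue has geometric = algebraic multiplicity, so T is diagonalizable.

Yes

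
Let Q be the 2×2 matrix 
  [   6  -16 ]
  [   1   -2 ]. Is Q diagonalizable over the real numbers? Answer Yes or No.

Characteristic polynomial: p(r) = r^2 - 4r + 4 = (r - 2)^2.
r = 2 has algebraic multiplicity 2; rank(Q − 2I) = 1, so geometric multiplicity = 1.
Geometric multiplicity < algebraic multiplicity, so Q is not diagonalizable.

No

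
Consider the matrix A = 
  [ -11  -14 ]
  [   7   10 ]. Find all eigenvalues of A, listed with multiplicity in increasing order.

-4, 3

Characteristic polynomial: p(s) = s^2 + s - 12 = (s - 3)(s + 4).
Roots (with multiplicity): -4, 3.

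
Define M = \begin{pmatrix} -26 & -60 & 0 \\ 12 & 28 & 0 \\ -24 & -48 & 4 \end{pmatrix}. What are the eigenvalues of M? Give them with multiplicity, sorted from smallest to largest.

-2, 4, 4

Characteristic polynomial: p(r) = r^3 - 6r^2 + 32 = (r - 4)^2(r + 2).
Roots (with multiplicity): -2, 4, 4.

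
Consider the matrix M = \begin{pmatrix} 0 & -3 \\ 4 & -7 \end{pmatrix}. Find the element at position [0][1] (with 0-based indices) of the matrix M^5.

Characteristic polynomial: t^2 + 7t + 12 = (t + 3)(t + 4), so the eigenvalues are -4, -3.
t=-4: eigenvector (-3, -4).
t=-3: eigenvector (1, 1).
P = [[-3, 1], [-4, 1]], D = diag(-4, -3), P⁻¹ = [[1, -1], [4, -3]].
M⁵ = P·diag(-1024, -243)·P⁻¹ = [[2100, -2343], [3124, -3367]].
The requested entry is -2343.

-2343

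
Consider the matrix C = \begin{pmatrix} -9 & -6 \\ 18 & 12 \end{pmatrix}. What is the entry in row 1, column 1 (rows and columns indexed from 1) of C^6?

Characteristic polynomial: μ^2 - 3μ = μ(μ - 3), so the eigenvalues are 0, 3.
μ=3: eigenvector (-1, 2).
μ=0: eigenvector (-2, 3).
P = [[-1, -2], [2, 3]], D = diag(3, 0), P⁻¹ = [[3, 2], [-2, -1]].
C⁶ = P·diag(729, 0)·P⁻¹ = [[-2187, -1458], [4374, 2916]].
The requested entry is -2187.

-2187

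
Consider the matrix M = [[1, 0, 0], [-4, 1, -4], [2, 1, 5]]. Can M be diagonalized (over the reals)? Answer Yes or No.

No

Characteristic polynomial: p(s) = s^3 - 7s^2 + 15s - 9 = (s - 3)^2(s - 1).
s = 3 has algebraic multiplicity 2; rank(M − 3I) = 2, so geometric multiplicity = 1.
Geometric multiplicity < algebraic multiplicity, so M is not diagonalizable.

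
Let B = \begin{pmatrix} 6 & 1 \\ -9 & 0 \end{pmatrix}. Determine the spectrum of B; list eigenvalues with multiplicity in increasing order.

Characteristic polynomial: p(μ) = μ^2 - 6μ + 9 = (μ - 3)^2.
Roots (with multiplicity): 3, 3.

3, 3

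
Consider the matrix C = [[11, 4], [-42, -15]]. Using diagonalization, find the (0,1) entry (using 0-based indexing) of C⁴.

Characteristic polynomial: μ^2 + 4μ + 3 = (μ + 1)(μ + 3), so the eigenvalues are -3, -1.
μ=-3: eigenvector (-2, 7).
μ=-1: eigenvector (1, -3).
P = [[-2, 1], [7, -3]], D = diag(-3, -1), P⁻¹ = [[3, 1], [7, 2]].
C⁴ = P·diag(81, 1)·P⁻¹ = [[-479, -160], [1680, 561]].
The requested entry is -160.

-160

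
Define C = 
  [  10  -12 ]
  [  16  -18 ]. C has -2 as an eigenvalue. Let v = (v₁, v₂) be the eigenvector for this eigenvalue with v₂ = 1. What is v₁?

1

C + 2I = [[12, -12], [16, -16]].
Solving (C + 2I)v = 0 gives the eigenspace spanned by (1, 1).
With v₂ = 1, v = (1, 1), so v₁ = 1.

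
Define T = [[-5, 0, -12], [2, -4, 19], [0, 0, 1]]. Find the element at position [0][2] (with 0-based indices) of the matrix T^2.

48

Characteristic polynomial: μ^3 + 8μ^2 + 11μ - 20 = (μ - 1)(μ + 4)(μ + 5), so the eigenvalues are -5, -4, 1.
μ=-5: eigenvector (1, -2, 0).
μ=-4: eigenvector (0, 1, 0).
μ=1: eigenvector (-2, 3, 1).
P = [[1, 0, -2], [-2, 1, 3], [0, 0, 1]], D = diag(-5, -4, 1), P⁻¹ = [[1, 0, 2], [2, 1, 1], [0, 0, 1]].
T² = P·diag(25, 16, 1)·P⁻¹ = [[25, 0, 48], [-18, 16, -81], [0, 0, 1]].
The requested entry is 48.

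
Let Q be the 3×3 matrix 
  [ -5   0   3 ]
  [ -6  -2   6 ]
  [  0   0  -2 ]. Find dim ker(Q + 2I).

Q + 2I = [[-3, 0, 3], [-6, 0, 6], [0, 0, 0]].
This matrix has rank 1, so its null space has dimension 3 − 1 = 2.

2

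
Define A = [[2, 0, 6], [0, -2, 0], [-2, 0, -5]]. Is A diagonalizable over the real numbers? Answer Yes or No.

Yes

Characteristic polynomial: p(μ) = μ^3 + 5μ^2 + 8μ + 4 = (μ + 1)(μ + 2)^2.
μ = -2 has algebraic multiplicity 2; rank(A + 2I) = 1, so geometric multiplicity = 2.
Every eigenvalue has geometric = algebraic multiplicity, so A is diagonalizable.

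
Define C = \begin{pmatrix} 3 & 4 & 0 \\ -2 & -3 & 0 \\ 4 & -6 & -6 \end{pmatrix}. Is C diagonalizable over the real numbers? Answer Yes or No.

Yes

Characteristic polynomial: p(λ) = λ^3 + 6λ^2 - λ - 6 = (λ - 1)(λ + 1)(λ + 6).
All 3 eigenvalues are distinct, so C is diagonalizable.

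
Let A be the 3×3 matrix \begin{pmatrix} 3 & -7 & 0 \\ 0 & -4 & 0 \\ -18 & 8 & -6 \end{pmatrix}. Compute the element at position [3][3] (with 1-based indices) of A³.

Characteristic polynomial: λ^3 + 7λ^2 - 6λ - 72 = (λ - 3)(λ + 4)(λ + 6), so the eigenvalues are -6, -4, 3.
λ=3: eigenvector (1, 0, -2).
λ=-4: eigenvector (1, 1, -5).
λ=-6: eigenvector (0, 0, 1).
P = [[1, 1, 0], [0, 1, 0], [-2, -5, 1]], D = diag(3, -4, -6), P⁻¹ = [[1, -1, 0], [0, 1, 0], [2, 3, 1]].
A³ = P·diag(27, -64, -216)·P⁻¹ = [[27, -91, 0], [0, -64, 0], [-486, -274, -216]].
The requested entry is -216.

-216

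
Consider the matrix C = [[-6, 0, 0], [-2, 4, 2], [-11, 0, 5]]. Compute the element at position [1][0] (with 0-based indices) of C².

Characteristic polynomial: s^3 - 3s^2 - 34s + 120 = (s - 5)(s - 4)(s + 6), so the eigenvalues are -6, 4, 5.
s=5: eigenvector (0, 2, 1).
s=4: eigenvector (0, 1, 0).
s=-6: eigenvector (1, 0, 1).
P = [[0, 0, 1], [2, 1, 0], [1, 0, 1]], D = diag(5, 4, -6), P⁻¹ = [[-1, 0, 1], [2, 1, -2], [1, 0, 0]].
C² = P·diag(25, 16, 36)·P⁻¹ = [[36, 0, 0], [-18, 16, 18], [11, 0, 25]].
The requested entry is -18.

-18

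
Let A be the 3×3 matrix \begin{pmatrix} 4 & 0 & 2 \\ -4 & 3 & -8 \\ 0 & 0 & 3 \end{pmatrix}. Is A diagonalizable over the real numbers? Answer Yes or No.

Yes

Characteristic polynomial: p(μ) = μ^3 - 10μ^2 + 33μ - 36 = (μ - 4)(μ - 3)^2.
μ = 3 has algebraic multiplicity 2; rank(A − 3I) = 1, so geometric multiplicity = 2.
Every eigenvalue has geometric = algebraic multiplicity, so A is diagonalizable.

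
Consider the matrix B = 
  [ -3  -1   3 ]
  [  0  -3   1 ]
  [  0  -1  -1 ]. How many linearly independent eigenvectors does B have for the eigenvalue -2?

1

B + 2I = [[-1, -1, 3], [0, -1, 1], [0, -1, 1]].
This matrix has rank 2, so its null space has dimension 3 − 2 = 1.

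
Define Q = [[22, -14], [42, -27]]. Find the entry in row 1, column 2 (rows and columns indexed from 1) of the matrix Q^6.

93310

Characteristic polynomial: λ^2 + 5λ - 6 = (λ - 1)(λ + 6), so the eigenvalues are -6, 1.
λ=-6: eigenvector (1, 2).
λ=1: eigenvector (-2, -3).
P = [[1, -2], [2, -3]], D = diag(-6, 1), P⁻¹ = [[-3, 2], [-2, 1]].
Q⁶ = P·diag(46656, 1)·P⁻¹ = [[-139964, 93310], [-279930, 186621]].
The requested entry is 93310.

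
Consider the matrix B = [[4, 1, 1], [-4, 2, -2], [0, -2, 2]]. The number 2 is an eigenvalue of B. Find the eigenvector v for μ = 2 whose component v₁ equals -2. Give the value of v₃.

B − 2I = [[2, 1, 1], [-4, 0, -2], [0, -2, 0]].
Solving (B − 2I)v = 0 gives the eigenspace spanned by (-2, 0, 4).
With v₁ = -2, v = (-2, 0, 4), so v₃ = 4.

4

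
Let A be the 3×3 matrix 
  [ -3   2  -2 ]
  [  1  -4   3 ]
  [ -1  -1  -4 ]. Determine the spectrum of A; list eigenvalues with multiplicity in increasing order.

Characteristic polynomial: p(t) = t^3 + 11t^2 + 39t + 45 = (t + 3)^2(t + 5).
Roots (with multiplicity): -5, -3, -3.

-5, -3, -3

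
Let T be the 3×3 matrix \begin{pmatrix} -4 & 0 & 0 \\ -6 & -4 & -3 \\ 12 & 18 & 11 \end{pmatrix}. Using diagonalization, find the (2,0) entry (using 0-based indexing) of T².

Characteristic polynomial: λ^3 - 3λ^2 - 18λ + 40 = (λ - 5)(λ - 2)(λ + 4), so the eigenvalues are -4, 2, 5.
λ=-4: eigenvector (1, 1, -2).
λ=2: eigenvector (0, 1, -2).
λ=5: eigenvector (0, -1, 3).
P = [[1, 0, 0], [1, 1, -1], [-2, -2, 3]], D = diag(-4, 2, 5), P⁻¹ = [[1, 0, 0], [-1, 3, 1], [0, 2, 1]].
T² = P·diag(16, 4, 25)·P⁻¹ = [[16, 0, 0], [12, -38, -21], [-24, 126, 67]].
The requested entry is -24.

-24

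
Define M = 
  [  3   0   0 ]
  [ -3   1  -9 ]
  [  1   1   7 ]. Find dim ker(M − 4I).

M − 4I = [[-1, 0, 0], [-3, -3, -9], [1, 1, 3]].
This matrix has rank 2, so its null space has dimension 3 − 2 = 1.

1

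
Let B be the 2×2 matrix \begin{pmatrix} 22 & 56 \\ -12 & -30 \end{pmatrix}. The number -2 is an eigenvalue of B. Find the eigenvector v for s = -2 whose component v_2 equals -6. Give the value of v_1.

14

B + 2I = [[24, 56], [-12, -28]].
Solving (B + 2I)v = 0 gives the eigenspace spanned by (14, -6).
With v_2 = -6, v = (14, -6), so v_1 = 14.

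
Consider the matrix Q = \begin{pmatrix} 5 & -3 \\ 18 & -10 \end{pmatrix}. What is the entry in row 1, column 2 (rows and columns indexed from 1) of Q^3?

Characteristic polynomial: s^2 + 5s + 4 = (s + 1)(s + 4), so the eigenvalues are -4, -1.
s=-4: eigenvector (1, 3).
s=-1: eigenvector (1, 2).
P = [[1, 1], [3, 2]], D = diag(-4, -1), P⁻¹ = [[-2, 1], [3, -1]].
Q³ = P·diag(-64, -1)·P⁻¹ = [[125, -63], [378, -190]].
The requested entry is -63.

-63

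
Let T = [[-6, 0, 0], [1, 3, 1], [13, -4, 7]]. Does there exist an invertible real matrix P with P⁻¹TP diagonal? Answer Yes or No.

Characteristic polynomial: p(r) = r^3 - 4r^2 - 35r + 150 = (r - 5)^2(r + 6).
r = 5 has algebraic multiplicity 2; rank(T − 5I) = 2, so geometric multiplicity = 1.
Geometric multiplicity < algebraic multiplicity, so T is not diagonalizable.

No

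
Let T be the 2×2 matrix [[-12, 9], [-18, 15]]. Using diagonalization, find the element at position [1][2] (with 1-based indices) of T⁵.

8019

Characteristic polynomial: μ^2 - 3μ - 18 = (μ - 6)(μ + 3), so the eigenvalues are -3, 6.
μ=-3: eigenvector (1, 1).
μ=6: eigenvector (-1, -2).
P = [[1, -1], [1, -2]], D = diag(-3, 6), P⁻¹ = [[2, -1], [1, -1]].
T⁵ = P·diag(-243, 7776)·P⁻¹ = [[-8262, 8019], [-16038, 15795]].
The requested entry is 8019.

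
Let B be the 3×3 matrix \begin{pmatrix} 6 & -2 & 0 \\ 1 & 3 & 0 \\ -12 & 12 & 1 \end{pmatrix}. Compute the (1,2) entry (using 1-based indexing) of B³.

-122

Characteristic polynomial: s^3 - 10s^2 + 29s - 20 = (s - 5)(s - 4)(s - 1), so the eigenvalues are 1, 4, 5.
s=4: eigenvector (-1, -1, 0).
s=5: eigenvector (2, 1, -3).
s=1: eigenvector (0, 0, 1).
P = [[-1, 2, 0], [-1, 1, 0], [0, -3, 1]], D = diag(4, 5, 1), P⁻¹ = [[1, -2, 0], [1, -1, 0], [3, -3, 1]].
B³ = P·diag(64, 125, 1)·P⁻¹ = [[186, -122, 0], [61, 3, 0], [-372, 372, 1]].
The requested entry is -122.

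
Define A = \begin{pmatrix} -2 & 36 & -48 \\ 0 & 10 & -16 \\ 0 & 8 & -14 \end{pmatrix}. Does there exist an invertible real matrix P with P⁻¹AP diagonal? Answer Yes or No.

Yes

Characteristic polynomial: p(μ) = μ^3 + 6μ^2 - 4μ - 24 = (μ - 2)(μ + 2)(μ + 6).
All 3 eigenvalues are distinct, so A is diagonalizable.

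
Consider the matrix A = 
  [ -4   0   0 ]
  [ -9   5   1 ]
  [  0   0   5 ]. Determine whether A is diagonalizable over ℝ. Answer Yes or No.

No

Characteristic polynomial: p(s) = s^3 - 6s^2 - 15s + 100 = (s - 5)^2(s + 4).
s = 5 has algebraic multiplicity 2; rank(A − 5I) = 2, so geometric multiplicity = 1.
Geometric multiplicity < algebraic multiplicity, so A is not diagonalizable.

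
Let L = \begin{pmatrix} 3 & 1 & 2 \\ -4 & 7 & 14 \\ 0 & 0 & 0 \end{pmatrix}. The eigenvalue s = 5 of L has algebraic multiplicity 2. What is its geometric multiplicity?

L − 5I = [[-2, 1, 2], [-4, 2, 14], [0, 0, -5]].
This matrix has rank 2, so its null space has dimension 3 − 2 = 1.

1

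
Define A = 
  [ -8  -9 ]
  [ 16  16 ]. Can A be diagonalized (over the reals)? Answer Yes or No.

No

Characteristic polynomial: p(μ) = μ^2 - 8μ + 16 = (μ - 4)^2.
μ = 4 has algebraic multiplicity 2; rank(A − 4I) = 1, so geometric multiplicity = 1.
Geometric multiplicity < algebraic multiplicity, so A is not diagonalizable.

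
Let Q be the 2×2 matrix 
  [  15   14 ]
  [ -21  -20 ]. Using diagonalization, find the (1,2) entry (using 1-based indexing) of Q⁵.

Characteristic polynomial: r^2 + 5r - 6 = (r - 1)(r + 6), so the eigenvalues are -6, 1.
r=1: eigenvector (-1, 1).
r=-6: eigenvector (-2, 3).
P = [[-1, -2], [1, 3]], D = diag(1, -6), P⁻¹ = [[-3, -2], [1, 1]].
Q⁵ = P·diag(1, -7776)·P⁻¹ = [[15555, 15554], [-23331, -23330]].
The requested entry is 15554.

15554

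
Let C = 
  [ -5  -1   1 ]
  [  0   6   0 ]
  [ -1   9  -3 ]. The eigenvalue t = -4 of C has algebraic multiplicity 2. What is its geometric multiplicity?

1

C + 4I = [[-1, -1, 1], [0, 10, 0], [-1, 9, 1]].
This matrix has rank 2, so its null space has dimension 3 − 2 = 1.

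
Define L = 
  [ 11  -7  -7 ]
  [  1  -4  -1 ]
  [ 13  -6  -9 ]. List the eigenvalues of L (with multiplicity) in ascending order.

-3, -3, 4

Characteristic polynomial: p(t) = t^3 + 2t^2 - 15t - 36 = (t - 4)(t + 3)^2.
Roots (with multiplicity): -3, -3, 4.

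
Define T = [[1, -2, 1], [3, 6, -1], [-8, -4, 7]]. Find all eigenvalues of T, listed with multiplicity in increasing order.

Characteristic polynomial: p(μ) = μ^3 - 14μ^2 + 65μ - 100 = (μ - 5)^2(μ - 4).
Roots (with multiplicity): 4, 5, 5.

4, 5, 5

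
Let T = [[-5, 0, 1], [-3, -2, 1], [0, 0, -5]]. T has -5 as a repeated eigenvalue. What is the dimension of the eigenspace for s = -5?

1

T + 5I = [[0, 0, 1], [-3, 3, 1], [0, 0, 0]].
This matrix has rank 2, so its null space has dimension 3 − 2 = 1.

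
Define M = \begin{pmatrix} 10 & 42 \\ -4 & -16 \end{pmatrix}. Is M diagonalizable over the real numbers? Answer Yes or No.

Characteristic polynomial: p(s) = s^2 + 6s + 8 = (s + 2)(s + 4).
All 2 eigenvalues are distinct, so M is diagonalizable.

Yes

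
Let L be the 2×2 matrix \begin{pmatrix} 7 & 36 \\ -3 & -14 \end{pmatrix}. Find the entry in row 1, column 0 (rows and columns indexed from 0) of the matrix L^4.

Characteristic polynomial: s^2 + 7s + 10 = (s + 2)(s + 5), so the eigenvalues are -5, -2.
s=-5: eigenvector (-3, 1).
s=-2: eigenvector (4, -1).
P = [[-3, 4], [1, -1]], D = diag(-5, -2), P⁻¹ = [[1, 4], [1, 3]].
L⁴ = P·diag(625, 16)·P⁻¹ = [[-1811, -7308], [609, 2452]].
The requested entry is 609.

609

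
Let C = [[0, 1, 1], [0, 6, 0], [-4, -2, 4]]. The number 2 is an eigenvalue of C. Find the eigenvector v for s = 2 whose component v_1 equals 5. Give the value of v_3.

10

C − 2I = [[-2, 1, 1], [0, 4, 0], [-4, -2, 2]].
Solving (C − 2I)v = 0 gives the eigenspace spanned by (5, 0, 10).
With v_1 = 5, v = (5, 0, 10), so v_3 = 10.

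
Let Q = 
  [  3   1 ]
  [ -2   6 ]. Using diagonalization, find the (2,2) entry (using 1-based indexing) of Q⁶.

Characteristic polynomial: μ^2 - 9μ + 20 = (μ - 5)(μ - 4), so the eigenvalues are 4, 5.
μ=4: eigenvector (-1, -1).
μ=5: eigenvector (-1, -2).
P = [[-1, -1], [-1, -2]], D = diag(4, 5), P⁻¹ = [[-2, 1], [1, -1]].
Q⁶ = P·diag(4096, 15625)·P⁻¹ = [[-7433, 11529], [-23058, 27154]].
The requested entry is 27154.

27154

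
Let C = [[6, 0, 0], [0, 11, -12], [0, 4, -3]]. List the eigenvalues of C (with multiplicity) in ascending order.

Characteristic polynomial: p(μ) = μ^3 - 14μ^2 + 63μ - 90 = (μ - 6)(μ - 5)(μ - 3).
Roots (with multiplicity): 3, 5, 6.

3, 5, 6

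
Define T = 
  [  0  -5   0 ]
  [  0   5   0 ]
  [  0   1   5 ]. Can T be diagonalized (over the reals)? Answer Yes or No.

Characteristic polynomial: p(s) = s^3 - 10s^2 + 25s = s(s - 5)^2.
s = 5 has algebraic multiplicity 2; rank(T − 5I) = 2, so geometric multiplicity = 1.
Geometric multiplicity < algebraic multiplicity, so T is not diagonalizable.

No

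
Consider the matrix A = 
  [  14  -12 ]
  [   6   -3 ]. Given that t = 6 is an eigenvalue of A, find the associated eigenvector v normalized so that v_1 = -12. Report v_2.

A − 6I = [[8, -12], [6, -9]].
Solving (A − 6I)v = 0 gives the eigenspace spanned by (-12, -8).
With v_1 = -12, v = (-12, -8), so v_2 = -8.

-8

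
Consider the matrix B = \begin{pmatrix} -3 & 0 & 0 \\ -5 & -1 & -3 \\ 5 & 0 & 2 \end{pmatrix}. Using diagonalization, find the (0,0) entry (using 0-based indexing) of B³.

Characteristic polynomial: r^3 + 2r^2 - 5r - 6 = (r - 2)(r + 1)(r + 3), so the eigenvalues are -3, -1, 2.
r=-3: eigenvector (1, 1, -1).
r=2: eigenvector (0, 1, -1).
r=-1: eigenvector (0, 1, 0).
P = [[1, 0, 0], [1, 1, 1], [-1, -1, 0]], D = diag(-3, 2, -1), P⁻¹ = [[1, 0, 0], [-1, 0, -1], [0, 1, 1]].
B³ = P·diag(-27, 8, -1)·P⁻¹ = [[-27, 0, 0], [-35, -1, -9], [35, 0, 8]].
The requested entry is -27.

-27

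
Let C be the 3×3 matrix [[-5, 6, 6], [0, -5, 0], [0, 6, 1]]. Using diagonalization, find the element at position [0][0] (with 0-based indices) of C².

25

Characteristic polynomial: s^3 + 9s^2 + 15s - 25 = (s - 1)(s + 5)^2, so the eigenvalues are -5, -5, 1.
s=-5: eigenvector (1, 0, 0).
s=-5: eigenvector (0, 1, -1).
s=1: eigenvector (1, 0, 1).
P = [[1, 0, 1], [0, 1, 0], [0, -1, 1]], D = diag(-5, -5, 1), P⁻¹ = [[1, -1, -1], [0, 1, 0], [0, 1, 1]].
C² = P·diag(25, 25, 1)·P⁻¹ = [[25, -24, -24], [0, 25, 0], [0, -24, 1]].
The requested entry is 25.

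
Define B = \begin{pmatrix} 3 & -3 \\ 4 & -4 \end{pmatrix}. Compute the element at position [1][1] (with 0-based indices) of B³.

-4

Characteristic polynomial: λ^2 + λ = λ(λ + 1), so the eigenvalues are -1, 0.
λ=-1: eigenvector (3, 4).
λ=0: eigenvector (1, 1).
P = [[3, 1], [4, 1]], D = diag(-1, 0), P⁻¹ = [[-1, 1], [4, -3]].
B³ = P·diag(-1, 0)·P⁻¹ = [[3, -3], [4, -4]].
The requested entry is -4.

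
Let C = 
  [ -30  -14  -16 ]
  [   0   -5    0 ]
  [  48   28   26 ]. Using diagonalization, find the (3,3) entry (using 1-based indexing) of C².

-92

Characteristic polynomial: λ^3 + 9λ^2 + 8λ - 60 = (λ - 2)(λ + 5)(λ + 6), so the eigenvalues are -6, -5, 2.
λ=2: eigenvector (1, 0, -2).
λ=-5: eigenvector (2, 1, -4).
λ=-6: eigenvector (2, 0, -3).
P = [[1, 2, 2], [0, 1, 0], [-2, -4, -3]], D = diag(2, -5, -6), P⁻¹ = [[-3, -2, -2], [0, 1, 0], [2, 0, 1]].
C² = P·diag(4, 25, 36)·P⁻¹ = [[132, 42, 64], [0, 25, 0], [-192, -84, -92]].
The requested entry is -92.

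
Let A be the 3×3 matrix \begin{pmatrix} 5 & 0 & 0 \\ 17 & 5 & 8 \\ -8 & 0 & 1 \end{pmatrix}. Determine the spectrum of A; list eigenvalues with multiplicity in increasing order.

1, 5, 5

Characteristic polynomial: p(r) = r^3 - 11r^2 + 35r - 25 = (r - 5)^2(r - 1).
Roots (with multiplicity): 1, 5, 5.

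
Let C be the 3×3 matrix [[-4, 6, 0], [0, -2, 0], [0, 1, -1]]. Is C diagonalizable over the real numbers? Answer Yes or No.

Characteristic polynomial: p(λ) = λ^3 + 7λ^2 + 14λ + 8 = (λ + 1)(λ + 2)(λ + 4).
All 3 eigenvalues are distinct, so C is diagonalizable.

Yes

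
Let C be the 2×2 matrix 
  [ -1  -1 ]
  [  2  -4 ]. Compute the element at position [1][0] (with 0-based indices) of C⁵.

Characteristic polynomial: μ^2 + 5μ + 6 = (μ + 2)(μ + 3), so the eigenvalues are -3, -2.
μ=-3: eigenvector (1, 2).
μ=-2: eigenvector (-1, -1).
P = [[1, -1], [2, -1]], D = diag(-3, -2), P⁻¹ = [[-1, 1], [-2, 1]].
C⁵ = P·diag(-243, -32)·P⁻¹ = [[179, -211], [422, -454]].
The requested entry is 422.

422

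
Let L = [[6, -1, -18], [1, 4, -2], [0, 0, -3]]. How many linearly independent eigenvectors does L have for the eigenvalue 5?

L − 5I = [[1, -1, -18], [1, -1, -2], [0, 0, -8]].
This matrix has rank 2, so its null space has dimension 3 − 2 = 1.

1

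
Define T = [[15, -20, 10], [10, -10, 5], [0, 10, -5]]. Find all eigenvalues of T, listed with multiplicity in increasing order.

Characteristic polynomial: p(μ) = μ^3 - 25μ = μ(μ - 5)(μ + 5).
Roots (with multiplicity): -5, 0, 5.

-5, 0, 5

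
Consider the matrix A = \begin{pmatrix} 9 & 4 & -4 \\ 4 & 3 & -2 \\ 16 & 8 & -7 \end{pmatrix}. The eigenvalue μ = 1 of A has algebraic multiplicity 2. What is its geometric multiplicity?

A − 1I = [[8, 4, -4], [4, 2, -2], [16, 8, -8]].
This matrix has rank 1, so its null space has dimension 3 − 1 = 2.

2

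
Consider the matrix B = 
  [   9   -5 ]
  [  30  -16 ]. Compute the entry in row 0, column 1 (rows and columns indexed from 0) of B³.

-215

Characteristic polynomial: s^2 + 7s + 6 = (s + 1)(s + 6), so the eigenvalues are -6, -1.
s=-1: eigenvector (1, 2).
s=-6: eigenvector (1, 3).
P = [[1, 1], [2, 3]], D = diag(-1, -6), P⁻¹ = [[3, -1], [-2, 1]].
B³ = P·diag(-1, -216)·P⁻¹ = [[429, -215], [1290, -646]].
The requested entry is -215.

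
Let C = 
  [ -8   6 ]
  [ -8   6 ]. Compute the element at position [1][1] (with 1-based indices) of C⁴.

64

Characteristic polynomial: μ^2 + 2μ = μ(μ + 2), so the eigenvalues are -2, 0.
μ=-2: eigenvector (1, 1).
μ=0: eigenvector (3, 4).
P = [[1, 3], [1, 4]], D = diag(-2, 0), P⁻¹ = [[4, -3], [-1, 1]].
C⁴ = P·diag(16, 0)·P⁻¹ = [[64, -48], [64, -48]].
The requested entry is 64.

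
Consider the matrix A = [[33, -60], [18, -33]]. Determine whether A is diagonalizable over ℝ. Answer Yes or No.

Characteristic polynomial: p(s) = s^2 - 9 = (s - 3)(s + 3).
All 2 eigenvalues are distinct, so A is diagonalizable.

Yes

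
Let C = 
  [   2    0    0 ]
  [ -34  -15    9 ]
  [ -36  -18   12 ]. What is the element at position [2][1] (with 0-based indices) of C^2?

54

Characteristic polynomial: s^3 + s^2 - 24s + 36 = (s - 3)(s - 2)(s + 6), so the eigenvalues are -6, 2, 3.
s=2: eigenvector (1, -2, 0).
s=3: eigenvector (0, 1, 2).
s=-6: eigenvector (0, 1, 1).
P = [[1, 0, 0], [-2, 1, 1], [0, 2, 1]], D = diag(2, 3, -6), P⁻¹ = [[1, 0, 0], [-2, -1, 1], [4, 2, -1]].
C² = P·diag(4, 9, 36)·P⁻¹ = [[4, 0, 0], [118, 63, -27], [108, 54, -18]].
The requested entry is 54.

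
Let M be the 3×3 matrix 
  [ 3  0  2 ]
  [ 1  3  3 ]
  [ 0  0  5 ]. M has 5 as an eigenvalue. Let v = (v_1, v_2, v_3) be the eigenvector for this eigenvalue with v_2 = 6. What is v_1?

M − 5I = [[-2, 0, 2], [1, -2, 3], [0, 0, 0]].
Solving (M − 5I)v = 0 gives the eigenspace spanned by (3, 6, 3).
With v_2 = 6, v = (3, 6, 3), so v_1 = 3.

3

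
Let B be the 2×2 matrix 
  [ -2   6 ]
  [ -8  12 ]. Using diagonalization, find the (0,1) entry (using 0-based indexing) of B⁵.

20256

Characteristic polynomial: λ^2 - 10λ + 24 = (λ - 6)(λ - 4), so the eigenvalues are 4, 6.
λ=4: eigenvector (1, 1).
λ=6: eigenvector (3, 4).
P = [[1, 3], [1, 4]], D = diag(4, 6), P⁻¹ = [[4, -3], [-1, 1]].
B⁵ = P·diag(1024, 7776)·P⁻¹ = [[-19232, 20256], [-27008, 28032]].
The requested entry is 20256.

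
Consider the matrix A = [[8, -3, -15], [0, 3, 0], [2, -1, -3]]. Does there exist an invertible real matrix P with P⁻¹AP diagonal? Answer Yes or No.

Characteristic polynomial: p(t) = t^3 - 8t^2 + 21t - 18 = (t - 3)^2(t - 2).
t = 3 has algebraic multiplicity 2; rank(A − 3I) = 2, so geometric multiplicity = 1.
Geometric multiplicity < algebraic multiplicity, so A is not diagonalizable.

No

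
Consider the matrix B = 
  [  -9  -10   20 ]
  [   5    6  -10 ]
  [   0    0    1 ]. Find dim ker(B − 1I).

2

B − 1I = [[-10, -10, 20], [5, 5, -10], [0, 0, 0]].
This matrix has rank 1, so its null space has dimension 3 − 1 = 2.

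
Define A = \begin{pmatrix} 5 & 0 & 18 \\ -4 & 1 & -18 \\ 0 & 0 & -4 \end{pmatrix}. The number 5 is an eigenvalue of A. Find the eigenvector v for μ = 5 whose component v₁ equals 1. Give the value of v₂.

-1

A − 5I = [[0, 0, 18], [-4, -4, -18], [0, 0, -9]].
Solving (A − 5I)v = 0 gives the eigenspace spanned by (1, -1, 0).
With v₁ = 1, v = (1, -1, 0), so v₂ = -1.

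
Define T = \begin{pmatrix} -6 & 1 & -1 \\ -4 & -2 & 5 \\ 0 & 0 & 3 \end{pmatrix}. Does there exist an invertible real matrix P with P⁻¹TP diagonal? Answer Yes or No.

Characteristic polynomial: p(λ) = λ^3 + 5λ^2 - 8λ - 48 = (λ - 3)(λ + 4)^2.
λ = -4 has algebraic multiplicity 2; rank(T + 4I) = 2, so geometric multiplicity = 1.
Geometric multiplicity < algebraic multiplicity, so T is not diagonalizable.

No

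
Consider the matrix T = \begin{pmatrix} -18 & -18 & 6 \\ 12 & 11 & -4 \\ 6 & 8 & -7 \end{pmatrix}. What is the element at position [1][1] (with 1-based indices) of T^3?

-972

Characteristic polynomial: s^3 + 14s^2 + 63s + 90 = (s + 3)(s + 5)(s + 6), so the eigenvalues are -6, -5, -3.
s=-6: eigenvector (5, -4, -2).
s=-5: eigenvector (-6, 5, 2).
s=-3: eigenvector (-2, 2, 1).
P = [[5, -6, -2], [-4, 5, 2], [-2, 2, 1]], D = diag(-6, -5, -3), P⁻¹ = [[1, 2, -2], [0, 1, -2], [2, 2, 1]].
T³ = P·diag(-216, -125, -27)·P⁻¹ = [[-972, -1302, 714], [756, 995, -532], [378, 560, -391]].
The requested entry is -972.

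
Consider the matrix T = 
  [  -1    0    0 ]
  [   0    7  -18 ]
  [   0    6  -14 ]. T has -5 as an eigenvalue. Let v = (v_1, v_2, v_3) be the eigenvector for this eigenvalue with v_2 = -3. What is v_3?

T + 5I = [[4, 0, 0], [0, 12, -18], [0, 6, -9]].
Solving (T + 5I)v = 0 gives the eigenspace spanned by (0, -3, -2).
With v_2 = -3, v = (0, -3, -2), so v_3 = -2.

-2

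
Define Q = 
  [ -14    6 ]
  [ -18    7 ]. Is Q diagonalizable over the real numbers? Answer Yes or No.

Yes

Characteristic polynomial: p(t) = t^2 + 7t + 10 = (t + 2)(t + 5).
All 2 eigenvalues are distinct, so Q is diagonalizable.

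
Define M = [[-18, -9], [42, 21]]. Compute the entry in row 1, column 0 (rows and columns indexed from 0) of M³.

378

Characteristic polynomial: t^2 - 3t = t(t - 3), so the eigenvalues are 0, 3.
t=3: eigenvector (-3, 7).
t=0: eigenvector (1, -2).
P = [[-3, 1], [7, -2]], D = diag(3, 0), P⁻¹ = [[2, 1], [7, 3]].
M³ = P·diag(27, 0)·P⁻¹ = [[-162, -81], [378, 189]].
The requested entry is 378.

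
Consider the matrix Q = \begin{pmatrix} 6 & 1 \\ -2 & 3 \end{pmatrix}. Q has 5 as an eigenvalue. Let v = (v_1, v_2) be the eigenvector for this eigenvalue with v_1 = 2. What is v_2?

Q − 5I = [[1, 1], [-2, -2]].
Solving (Q − 5I)v = 0 gives the eigenspace spanned by (2, -2).
With v_1 = 2, v = (2, -2), so v_2 = -2.

-2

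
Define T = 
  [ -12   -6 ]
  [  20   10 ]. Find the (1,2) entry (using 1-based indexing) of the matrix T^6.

192

Characteristic polynomial: r^2 + 2r = r(r + 2), so the eigenvalues are -2, 0.
r=0: eigenvector (1, -2).
r=-2: eigenvector (3, -5).
P = [[1, 3], [-2, -5]], D = diag(0, -2), P⁻¹ = [[-5, -3], [2, 1]].
T⁶ = P·diag(0, 64)·P⁻¹ = [[384, 192], [-640, -320]].
The requested entry is 192.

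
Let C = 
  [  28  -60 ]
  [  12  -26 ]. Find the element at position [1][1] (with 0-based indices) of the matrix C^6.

Characteristic polynomial: λ^2 - 2λ - 8 = (λ - 4)(λ + 2), so the eigenvalues are -2, 4.
λ=-2: eigenvector (-2, -1).
λ=4: eigenvector (-5, -2).
P = [[-2, -5], [-1, -2]], D = diag(-2, 4), P⁻¹ = [[2, -5], [-1, 2]].
C⁶ = P·diag(64, 4096)·P⁻¹ = [[20224, -40320], [8064, -16064]].
The requested entry is -16064.

-16064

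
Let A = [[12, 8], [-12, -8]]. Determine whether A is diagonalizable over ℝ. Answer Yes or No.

Characteristic polynomial: p(s) = s^2 - 4s = s(s - 4).
All 2 eigenvalues are distinct, so A is diagonalizable.

Yes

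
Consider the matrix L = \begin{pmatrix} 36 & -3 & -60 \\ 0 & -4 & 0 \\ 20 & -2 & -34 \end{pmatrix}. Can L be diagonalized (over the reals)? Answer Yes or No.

No

Characteristic polynomial: p(t) = t^3 + 2t^2 - 32t - 96 = (t - 6)(t + 4)^2.
t = -4 has algebraic multiplicity 2; rank(L + 4I) = 2, so geometric multiplicity = 1.
Geometric multiplicity < algebraic multiplicity, so L is not diagonalizable.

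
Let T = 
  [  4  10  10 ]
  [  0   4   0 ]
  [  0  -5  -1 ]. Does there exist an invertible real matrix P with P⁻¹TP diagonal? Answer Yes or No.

Characteristic polynomial: p(r) = r^3 - 7r^2 + 8r + 16 = (r - 4)^2(r + 1).
r = 4 has algebraic multiplicity 2; rank(T − 4I) = 1, so geometric multiplicity = 2.
Every eigenvalue has geometric = algebraic multiplicity, so T is diagonalizable.

Yes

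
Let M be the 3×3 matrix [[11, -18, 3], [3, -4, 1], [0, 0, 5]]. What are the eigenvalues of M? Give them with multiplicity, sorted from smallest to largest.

2, 5, 5

Characteristic polynomial: p(s) = s^3 - 12s^2 + 45s - 50 = (s - 5)^2(s - 2).
Roots (with multiplicity): 2, 5, 5.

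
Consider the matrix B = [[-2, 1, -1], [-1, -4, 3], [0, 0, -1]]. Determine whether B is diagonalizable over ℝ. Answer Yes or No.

No

Characteristic polynomial: p(t) = t^3 + 7t^2 + 15t + 9 = (t + 1)(t + 3)^2.
t = -3 has algebraic multiplicity 2; rank(B + 3I) = 2, so geometric multiplicity = 1.
Geometric multiplicity < algebraic multiplicity, so B is not diagonalizable.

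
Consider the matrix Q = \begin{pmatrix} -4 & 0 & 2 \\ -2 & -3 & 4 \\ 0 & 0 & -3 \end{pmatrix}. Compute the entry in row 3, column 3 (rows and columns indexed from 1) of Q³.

Characteristic polynomial: s^3 + 10s^2 + 33s + 36 = (s + 3)^2(s + 4), so the eigenvalues are -4, -3, -3.
s=-4: eigenvector (1, 2, 0).
s=-3: eigenvector (2, -1, 1).
s=-3: eigenvector (0, 1, 0).
P = [[1, 2, 0], [2, -1, 1], [0, 1, 0]], D = diag(-4, -3, -3), P⁻¹ = [[1, 0, -2], [0, 0, 1], [-2, 1, 5]].
Q³ = P·diag(-64, -27, -27)·P⁻¹ = [[-64, 0, 74], [-74, -27, 148], [0, 0, -27]].
The requested entry is -27.

-27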